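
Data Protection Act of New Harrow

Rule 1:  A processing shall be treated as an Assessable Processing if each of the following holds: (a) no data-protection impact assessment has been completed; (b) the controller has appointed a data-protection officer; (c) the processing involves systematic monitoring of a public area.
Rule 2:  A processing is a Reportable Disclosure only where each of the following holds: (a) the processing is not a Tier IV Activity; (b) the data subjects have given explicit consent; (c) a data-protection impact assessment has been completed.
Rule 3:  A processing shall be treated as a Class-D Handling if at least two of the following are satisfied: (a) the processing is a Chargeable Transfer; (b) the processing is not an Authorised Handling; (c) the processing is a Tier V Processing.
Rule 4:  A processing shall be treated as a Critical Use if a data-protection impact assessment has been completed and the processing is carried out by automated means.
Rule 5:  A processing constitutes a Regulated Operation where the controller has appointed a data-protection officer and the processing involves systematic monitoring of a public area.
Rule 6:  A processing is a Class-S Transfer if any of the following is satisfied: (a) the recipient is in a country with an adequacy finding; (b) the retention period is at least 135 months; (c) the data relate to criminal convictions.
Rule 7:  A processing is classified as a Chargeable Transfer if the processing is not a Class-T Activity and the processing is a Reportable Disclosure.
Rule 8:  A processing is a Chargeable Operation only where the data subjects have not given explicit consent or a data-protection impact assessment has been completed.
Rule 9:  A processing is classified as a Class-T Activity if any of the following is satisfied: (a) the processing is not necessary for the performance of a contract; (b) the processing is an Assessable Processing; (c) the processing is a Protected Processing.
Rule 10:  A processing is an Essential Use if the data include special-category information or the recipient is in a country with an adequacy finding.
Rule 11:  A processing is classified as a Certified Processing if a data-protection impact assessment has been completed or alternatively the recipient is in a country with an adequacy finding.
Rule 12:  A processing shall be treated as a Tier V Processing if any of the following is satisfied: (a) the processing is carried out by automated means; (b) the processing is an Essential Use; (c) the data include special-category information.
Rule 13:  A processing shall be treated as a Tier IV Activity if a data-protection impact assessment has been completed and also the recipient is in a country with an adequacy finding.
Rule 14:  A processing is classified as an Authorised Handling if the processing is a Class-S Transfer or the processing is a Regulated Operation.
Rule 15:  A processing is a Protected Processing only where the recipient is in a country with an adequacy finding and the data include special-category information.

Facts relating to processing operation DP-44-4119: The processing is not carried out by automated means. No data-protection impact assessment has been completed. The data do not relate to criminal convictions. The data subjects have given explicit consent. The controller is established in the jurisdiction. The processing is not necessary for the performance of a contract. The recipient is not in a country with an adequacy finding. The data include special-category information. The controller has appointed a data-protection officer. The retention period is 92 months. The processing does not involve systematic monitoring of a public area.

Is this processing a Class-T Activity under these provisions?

Under rule 1: no data-protection impact assessment has been completed? yes; and the controller has appointed a data-protection officer? yes; and the processing involves systematic monitoring of a public area? no. So the processing is not an Assessable Processing.
Under rule 15: the recipient is in a country with an adequacy finding? no; and the data include special-category information? yes. So the processing is not a Protected Processing.
Under rule 9: the processing is not necessary for the performance of a contract? yes; or Assessable Processing (rule 1)? no; or Protected Processing (rule 15)? no. So the processing is a Class-T Activity.

Yes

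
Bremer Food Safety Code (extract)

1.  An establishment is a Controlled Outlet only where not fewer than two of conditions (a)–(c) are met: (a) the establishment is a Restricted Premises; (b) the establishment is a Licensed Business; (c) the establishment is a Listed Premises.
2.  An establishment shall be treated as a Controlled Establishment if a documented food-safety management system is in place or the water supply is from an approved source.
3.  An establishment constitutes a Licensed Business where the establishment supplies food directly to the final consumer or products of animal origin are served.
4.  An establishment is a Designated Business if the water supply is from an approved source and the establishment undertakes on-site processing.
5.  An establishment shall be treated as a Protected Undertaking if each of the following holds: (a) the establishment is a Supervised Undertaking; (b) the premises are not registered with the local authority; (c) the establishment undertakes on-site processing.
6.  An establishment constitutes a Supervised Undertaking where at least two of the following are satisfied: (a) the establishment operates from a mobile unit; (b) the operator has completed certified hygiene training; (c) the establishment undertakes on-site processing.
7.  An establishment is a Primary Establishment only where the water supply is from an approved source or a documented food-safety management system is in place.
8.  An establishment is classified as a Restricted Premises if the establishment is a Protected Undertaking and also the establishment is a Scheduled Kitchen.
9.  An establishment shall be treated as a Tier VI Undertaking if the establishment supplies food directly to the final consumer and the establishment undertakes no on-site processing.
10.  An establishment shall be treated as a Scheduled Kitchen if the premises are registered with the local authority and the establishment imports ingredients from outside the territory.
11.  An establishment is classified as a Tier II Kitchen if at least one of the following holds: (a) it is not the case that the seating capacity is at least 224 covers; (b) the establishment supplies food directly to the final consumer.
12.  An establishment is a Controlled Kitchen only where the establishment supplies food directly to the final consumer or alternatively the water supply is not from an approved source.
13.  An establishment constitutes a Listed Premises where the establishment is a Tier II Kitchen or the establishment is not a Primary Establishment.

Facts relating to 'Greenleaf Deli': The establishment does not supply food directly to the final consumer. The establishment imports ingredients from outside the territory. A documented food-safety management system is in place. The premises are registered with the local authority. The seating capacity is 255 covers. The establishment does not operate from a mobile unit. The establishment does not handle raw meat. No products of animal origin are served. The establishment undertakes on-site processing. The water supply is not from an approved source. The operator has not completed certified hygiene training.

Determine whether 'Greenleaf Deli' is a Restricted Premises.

No

Under paragraph 6: the establishment operates from a mobile unit? no; the operator has completed certified hygiene training? no; the establishment undertakes on-site processing? yes — 1 of 3 hold (need ≥2) → not satisfied.
Under paragraph 5: Supervised Undertaking (paragraph 6)? no; and the premises are not registered with the local authority? no; and the establishment undertakes on-site processing? yes. So the establishment is not a Protected Undertaking.
Under paragraph 10: the premises are registered with the local authority? yes; and the establishment imports ingredients from outside the territory? yes. So the establishment is a Scheduled Kitchen.
Under paragraph 8: Protected Undertaking (paragraph 5)? no; and Scheduled Kitchen (paragraph 10)? yes. So the establishment is not a Restricted Premises.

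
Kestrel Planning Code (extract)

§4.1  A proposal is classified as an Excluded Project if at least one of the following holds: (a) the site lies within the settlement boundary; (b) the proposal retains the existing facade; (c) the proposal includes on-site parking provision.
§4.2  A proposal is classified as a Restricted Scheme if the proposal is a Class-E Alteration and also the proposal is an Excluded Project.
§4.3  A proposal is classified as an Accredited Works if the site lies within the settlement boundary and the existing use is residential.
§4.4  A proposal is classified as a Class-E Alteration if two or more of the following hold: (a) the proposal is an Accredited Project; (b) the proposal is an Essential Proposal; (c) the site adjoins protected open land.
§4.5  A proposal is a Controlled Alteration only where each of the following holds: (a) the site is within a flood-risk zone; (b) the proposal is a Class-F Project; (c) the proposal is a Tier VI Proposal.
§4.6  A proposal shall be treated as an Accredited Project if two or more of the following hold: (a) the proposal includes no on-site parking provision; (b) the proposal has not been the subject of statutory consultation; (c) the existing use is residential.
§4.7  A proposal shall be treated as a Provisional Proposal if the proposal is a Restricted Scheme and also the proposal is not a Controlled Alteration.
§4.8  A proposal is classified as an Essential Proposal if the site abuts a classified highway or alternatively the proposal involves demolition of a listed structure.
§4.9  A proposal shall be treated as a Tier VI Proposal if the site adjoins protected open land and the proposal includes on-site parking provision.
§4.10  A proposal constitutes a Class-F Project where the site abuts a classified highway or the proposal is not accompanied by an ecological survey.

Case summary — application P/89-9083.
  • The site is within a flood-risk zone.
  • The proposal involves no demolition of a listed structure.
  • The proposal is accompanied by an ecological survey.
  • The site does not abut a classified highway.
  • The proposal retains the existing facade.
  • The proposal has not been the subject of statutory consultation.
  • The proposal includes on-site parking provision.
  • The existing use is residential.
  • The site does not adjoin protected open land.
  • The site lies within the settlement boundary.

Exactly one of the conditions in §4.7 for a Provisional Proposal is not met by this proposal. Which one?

§4.6 — Accredited Project: the proposal includes no on-site parking provision? no; the proposal has not been the subject of statutory consultation? yes; the existing use is residential? yes — 2 of 3 hold (need ≥2) → satisfied.
§4.8 — Essential Proposal: [the site abuts a classified highway? no] OR [the proposal involves demolition of a listed structure? no] → not satisfied.
§4.4 — Class-E Alteration: Accredited Project (§4.6)? yes; Essential Proposal (§4.8)? no; the site adjoins protected open land? no — 1 of 3 hold (need ≥2) → not satisfied.
§4.1 — Excluded Project: [the site lies within the settlement boundary? yes] OR [the proposal retains the existing facade? yes] OR [the proposal includes on-site parking provision? yes] → satisfied.
§4.2 — Restricted Scheme: [Class-E Alteration (§4.4)? no] AND [Excluded Project (§4.1)? yes] → not satisfied.
§4.10 — Class-F Project: [the site abuts a classified highway? no] OR [the proposal is not accompanied by an ecological survey? no] → not satisfied.
§4.9 — Tier VI Proposal: [the site adjoins protected open land? no] AND [the proposal includes on-site parking provision? yes] → not satisfied.
§4.5 — Controlled Alteration: [the site is within a flood-risk zone? yes] AND [Class-F Project (§4.10)? no] AND [Tier VI Proposal (§4.9)? no] → not satisfied.
§4.7 — Provisional Proposal: [Restricted Scheme (§4.2)? no] AND [not a Controlled Alteration (§4.5)? yes] → not satisfied.

Restricted Scheme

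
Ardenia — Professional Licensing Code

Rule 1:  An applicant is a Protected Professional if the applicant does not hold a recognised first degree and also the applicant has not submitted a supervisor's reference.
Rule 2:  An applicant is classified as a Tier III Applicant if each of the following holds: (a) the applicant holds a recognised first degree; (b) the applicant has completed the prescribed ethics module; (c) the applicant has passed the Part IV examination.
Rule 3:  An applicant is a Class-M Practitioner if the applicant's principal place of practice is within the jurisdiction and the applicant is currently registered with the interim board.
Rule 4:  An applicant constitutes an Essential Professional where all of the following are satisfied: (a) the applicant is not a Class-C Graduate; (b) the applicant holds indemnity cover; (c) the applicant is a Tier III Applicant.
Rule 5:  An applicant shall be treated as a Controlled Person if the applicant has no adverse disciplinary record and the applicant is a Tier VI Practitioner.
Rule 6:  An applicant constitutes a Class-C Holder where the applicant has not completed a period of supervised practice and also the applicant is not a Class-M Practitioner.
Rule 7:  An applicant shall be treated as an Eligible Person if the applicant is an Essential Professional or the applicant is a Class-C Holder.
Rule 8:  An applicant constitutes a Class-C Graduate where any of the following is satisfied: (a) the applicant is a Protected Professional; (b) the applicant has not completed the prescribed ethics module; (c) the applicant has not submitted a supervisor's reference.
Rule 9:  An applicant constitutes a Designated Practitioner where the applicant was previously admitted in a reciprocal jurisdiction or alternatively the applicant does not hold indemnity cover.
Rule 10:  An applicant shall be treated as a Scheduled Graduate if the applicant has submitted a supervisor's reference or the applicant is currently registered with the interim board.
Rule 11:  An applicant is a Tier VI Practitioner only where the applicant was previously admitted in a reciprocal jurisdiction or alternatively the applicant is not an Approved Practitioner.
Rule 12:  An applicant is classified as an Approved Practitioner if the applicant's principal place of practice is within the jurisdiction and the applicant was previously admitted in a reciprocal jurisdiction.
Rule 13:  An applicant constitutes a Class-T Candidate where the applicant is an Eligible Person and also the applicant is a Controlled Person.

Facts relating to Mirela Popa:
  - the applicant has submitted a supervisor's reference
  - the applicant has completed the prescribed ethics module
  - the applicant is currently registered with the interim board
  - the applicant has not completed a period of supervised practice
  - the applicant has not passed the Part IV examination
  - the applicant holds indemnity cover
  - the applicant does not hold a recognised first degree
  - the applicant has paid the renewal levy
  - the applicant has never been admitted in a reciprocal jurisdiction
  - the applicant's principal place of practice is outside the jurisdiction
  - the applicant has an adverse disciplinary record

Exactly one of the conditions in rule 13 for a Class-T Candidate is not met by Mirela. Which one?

rule 1 — Protected Professional: [the applicant does not hold a recognised first degree? yes] AND [the applicant has not submitted a supervisor's reference? no] → not satisfied.
rule 8 — Class-C Graduate: [Protected Professional (rule 1)? no] OR [the applicant has not completed the prescribed ethics module? no] OR [the applicant has not submitted a supervisor's reference? no] → not satisfied.
rule 2 — Tier III Applicant: [the applicant holds a recognised first degree? no] AND [the applicant has completed the prescribed ethics module? yes] AND [the applicant has passed the Part IV examination? no] → not satisfied.
rule 4 — Essential Professional: [not a Class-C Graduate (rule 8)? yes] AND [the applicant holds indemnity cover? yes] AND [Tier III Applicant (rule 2)? no] → not satisfied.
rule 3 — Class-M Practitioner: [the applicant's principal place of practice is within the jurisdiction? no] AND [the applicant is currently registered with the interim board? yes] → not satisfied.
rule 6 — Class-C Holder: [the applicant has not completed a period of supervised practice? yes] AND [not a Class-M Practitioner (rule 3)? yes] → satisfied.
rule 7 — Eligible Person: [Essential Professional (rule 4)? no] OR [Class-C Holder (rule 6)? yes] → satisfied.
rule 12 — Approved Practitioner: [the applicant's principal place of practice is within the jurisdiction? no] AND [the applicant was previously admitted in a reciprocal jurisdiction? no] → not satisfied.
rule 11 — Tier VI Practitioner: [the applicant was previously admitted in a reciprocal jurisdiction? no] OR [not an Approved Practitioner (rule 12)? yes] → satisfied.
rule 5 — Controlled Person: [the applicant has no adverse disciplinary record? no] AND [Tier VI Practitioner (rule 11)? yes] → not satisfied.
rule 13 — Class-T Candidate: [Eligible Person (rule 7)? yes] AND [Controlled Person (rule 5)? no] → not satisfied.

Controlled Person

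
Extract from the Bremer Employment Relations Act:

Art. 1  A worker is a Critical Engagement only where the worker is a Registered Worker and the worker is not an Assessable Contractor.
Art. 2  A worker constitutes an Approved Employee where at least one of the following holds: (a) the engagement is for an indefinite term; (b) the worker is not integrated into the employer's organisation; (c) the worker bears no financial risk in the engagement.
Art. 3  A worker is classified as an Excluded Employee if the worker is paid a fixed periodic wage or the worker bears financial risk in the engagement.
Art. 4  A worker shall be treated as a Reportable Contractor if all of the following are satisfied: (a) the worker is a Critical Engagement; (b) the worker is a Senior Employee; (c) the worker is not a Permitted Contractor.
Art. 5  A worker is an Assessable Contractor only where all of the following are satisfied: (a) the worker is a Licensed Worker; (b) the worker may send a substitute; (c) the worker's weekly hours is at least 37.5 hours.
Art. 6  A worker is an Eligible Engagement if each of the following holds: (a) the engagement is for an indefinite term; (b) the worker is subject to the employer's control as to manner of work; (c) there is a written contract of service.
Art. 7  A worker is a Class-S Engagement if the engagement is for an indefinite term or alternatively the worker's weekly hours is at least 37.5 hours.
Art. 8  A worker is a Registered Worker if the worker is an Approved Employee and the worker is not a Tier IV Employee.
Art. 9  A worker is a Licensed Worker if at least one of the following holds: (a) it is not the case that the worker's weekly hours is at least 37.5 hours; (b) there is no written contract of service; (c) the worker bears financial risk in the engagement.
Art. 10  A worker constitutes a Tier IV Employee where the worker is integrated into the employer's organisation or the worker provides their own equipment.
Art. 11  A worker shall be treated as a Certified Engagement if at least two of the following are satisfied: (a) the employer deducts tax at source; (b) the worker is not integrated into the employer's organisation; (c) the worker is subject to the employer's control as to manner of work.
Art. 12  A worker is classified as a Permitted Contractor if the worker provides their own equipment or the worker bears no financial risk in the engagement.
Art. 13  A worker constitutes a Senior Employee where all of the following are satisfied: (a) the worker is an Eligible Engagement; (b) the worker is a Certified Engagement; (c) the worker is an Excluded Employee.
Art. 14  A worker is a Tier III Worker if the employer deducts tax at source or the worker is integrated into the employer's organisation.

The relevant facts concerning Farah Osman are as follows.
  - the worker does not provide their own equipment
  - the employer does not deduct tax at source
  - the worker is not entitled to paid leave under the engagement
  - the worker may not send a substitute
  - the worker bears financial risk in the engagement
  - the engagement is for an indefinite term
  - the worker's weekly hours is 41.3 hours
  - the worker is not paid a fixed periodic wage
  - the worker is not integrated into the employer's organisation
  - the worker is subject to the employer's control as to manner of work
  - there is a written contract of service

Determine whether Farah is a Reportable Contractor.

Yes

article 2 — Approved Employee: [the engagement is for an indefinite term? yes] OR [the worker is not integrated into the employer's organisation? yes] OR [the worker bears no financial risk in the engagement? no] → satisfied.
article 10 — Tier IV Employee: [the worker is integrated into the employer's organisation? no] OR [the worker provides their own equipment? no] → not satisfied.
article 8 — Registered Worker: [Approved Employee (article 2)? yes] AND [not a Tier IV Employee (article 10)? yes] → satisfied.
article 9 — Licensed Worker: [worker's weekly hours: 41.3 hours ≥ 37.5 hours? yes, so negated condition no] OR [there is no written contract of service? no] OR [the worker bears financial risk in the engagement? yes] → satisfied.
article 5 — Assessable Contractor: [Licensed Worker (article 9)? yes] AND [the worker may send a substitute? no] AND [worker's weekly hours: 41.3 hours ≥ 37.5 hours? yes] → not satisfied.
article 1 — Critical Engagement: [Registered Worker (article 8)? yes] AND [not an Assessable Contractor (article 5)? yes] → satisfied.
article 6 — Eligible Engagement: [the engagement is for an indefinite term? yes] AND [the worker is subject to the employer's control as to manner of work? yes] AND [there is a written contract of service? yes] → satisfied.
article 11 — Certified Engagement: the employer deducts tax at source? no; the worker is not integrated into the employer's organisation? yes; the worker is subject to the employer's control as to manner of work? yes — 2 of 3 hold (need ≥2) → satisfied.
article 3 — Excluded Employee: [the worker is paid a fixed periodic wage? no] OR [the worker bears financial risk in the engagement? yes] → satisfied.
article 13 — Senior Employee: [Eligible Engagement (article 6)? yes] AND [Certified Engagement (article 11)? yes] AND [Excluded Employee (article 3)? yes] → satisfied.
article 12 — Permitted Contractor: [the worker provides their own equipment? no] OR [the worker bears no financial risk in the engagement? no] → not satisfied.
article 4 — Reportable Contractor: [Critical Engagement (article 1)? yes] AND [Senior Employee (article 13)? yes] AND [not a Permitted Contractor (article 12)? yes] → satisfied.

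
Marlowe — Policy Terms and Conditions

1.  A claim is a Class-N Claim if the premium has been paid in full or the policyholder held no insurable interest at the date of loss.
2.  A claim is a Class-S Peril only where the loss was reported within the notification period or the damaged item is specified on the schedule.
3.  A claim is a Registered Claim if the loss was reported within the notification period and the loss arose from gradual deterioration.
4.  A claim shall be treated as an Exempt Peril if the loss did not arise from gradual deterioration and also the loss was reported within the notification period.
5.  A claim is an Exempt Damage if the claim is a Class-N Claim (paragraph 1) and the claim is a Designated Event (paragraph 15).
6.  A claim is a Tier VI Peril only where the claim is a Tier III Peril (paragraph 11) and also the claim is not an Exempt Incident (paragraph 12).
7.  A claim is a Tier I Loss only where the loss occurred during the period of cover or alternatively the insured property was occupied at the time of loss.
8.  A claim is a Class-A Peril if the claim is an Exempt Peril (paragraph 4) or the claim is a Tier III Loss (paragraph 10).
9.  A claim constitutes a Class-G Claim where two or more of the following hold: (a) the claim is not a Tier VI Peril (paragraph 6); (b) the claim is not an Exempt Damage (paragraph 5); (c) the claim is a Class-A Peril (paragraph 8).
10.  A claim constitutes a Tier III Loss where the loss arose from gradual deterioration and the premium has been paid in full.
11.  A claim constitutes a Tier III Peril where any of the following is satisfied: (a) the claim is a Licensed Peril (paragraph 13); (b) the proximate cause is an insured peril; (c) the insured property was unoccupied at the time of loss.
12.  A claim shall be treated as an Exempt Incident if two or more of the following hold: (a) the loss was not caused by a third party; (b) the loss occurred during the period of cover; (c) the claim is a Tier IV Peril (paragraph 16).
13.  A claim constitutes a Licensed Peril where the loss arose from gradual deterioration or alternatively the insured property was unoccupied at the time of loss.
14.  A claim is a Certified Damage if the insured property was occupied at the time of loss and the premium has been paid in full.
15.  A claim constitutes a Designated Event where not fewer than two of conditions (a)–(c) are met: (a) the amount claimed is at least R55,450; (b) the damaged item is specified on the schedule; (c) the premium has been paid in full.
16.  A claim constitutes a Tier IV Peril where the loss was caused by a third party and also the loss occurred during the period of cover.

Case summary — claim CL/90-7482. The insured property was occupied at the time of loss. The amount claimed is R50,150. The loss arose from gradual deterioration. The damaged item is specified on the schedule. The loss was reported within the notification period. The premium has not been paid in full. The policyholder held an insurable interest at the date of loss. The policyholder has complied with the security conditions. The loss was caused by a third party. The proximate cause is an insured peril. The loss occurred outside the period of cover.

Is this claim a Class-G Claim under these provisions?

No

Under paragraph 13: the loss arose from gradual deterioration? yes; or the insured property was unoccupied at the time of loss? no. So the claim is a Licensed Peril.
Under paragraph 11: Licensed Peril (paragraph 13)? yes; or the proximate cause is an insured peril? yes; or the insured property was unoccupied at the time of loss? no. So the claim is a Tier III Peril.
Under paragraph 16: the loss was caused by a third party? yes; and the loss occurred during the period of cover? no. So the claim is not a Tier IV Peril.
Under paragraph 12: the loss was not caused by a third party? no; the loss occurred during the period of cover? no; Tier IV Peril (paragraph 16)? no — 0 of 3 hold (need ≥2) → not satisfied.
Under paragraph 6: Tier III Peril (paragraph 11)? yes; and not an Exempt Incident (paragraph 12)? yes. So the claim is a Tier VI Peril.
Under paragraph 1: the premium has been paid in full? no; or the policyholder held no insurable interest at the date of loss? no. So the claim is not a Class-N Claim.
Under paragraph 15: amount claimed: R50,150 ≥ R55,450? no; the damaged item is specified on the schedule? yes; the premium has been paid in full? no — 1 of 3 hold (need ≥2) → not satisfied.
Under paragraph 5: Class-N Claim (paragraph 1)? no; and Designated Event (paragraph 15)? no. So the claim is not an Exempt Damage.
Under paragraph 4: the loss did not arise from gradual deterioration? no; and the loss was reported within the notification period? yes. So the claim is not an Exempt Peril.
Under paragraph 10: the loss arose from gradual deterioration? yes; and the premium has been paid in full? no. So the claim is not a Tier III Loss.
Under paragraph 8: Exempt Peril (paragraph 4)? no; or Tier III Loss (paragraph 10)? no. So the claim is not a Class-A Peril.
Under paragraph 9: not a Tier VI Peril (paragraph 6)? no; not an Exempt Damage (paragraph 5)? yes; Class-A Peril (paragraph 8)? no — 1 of 3 hold (need ≥2) → not satisfied.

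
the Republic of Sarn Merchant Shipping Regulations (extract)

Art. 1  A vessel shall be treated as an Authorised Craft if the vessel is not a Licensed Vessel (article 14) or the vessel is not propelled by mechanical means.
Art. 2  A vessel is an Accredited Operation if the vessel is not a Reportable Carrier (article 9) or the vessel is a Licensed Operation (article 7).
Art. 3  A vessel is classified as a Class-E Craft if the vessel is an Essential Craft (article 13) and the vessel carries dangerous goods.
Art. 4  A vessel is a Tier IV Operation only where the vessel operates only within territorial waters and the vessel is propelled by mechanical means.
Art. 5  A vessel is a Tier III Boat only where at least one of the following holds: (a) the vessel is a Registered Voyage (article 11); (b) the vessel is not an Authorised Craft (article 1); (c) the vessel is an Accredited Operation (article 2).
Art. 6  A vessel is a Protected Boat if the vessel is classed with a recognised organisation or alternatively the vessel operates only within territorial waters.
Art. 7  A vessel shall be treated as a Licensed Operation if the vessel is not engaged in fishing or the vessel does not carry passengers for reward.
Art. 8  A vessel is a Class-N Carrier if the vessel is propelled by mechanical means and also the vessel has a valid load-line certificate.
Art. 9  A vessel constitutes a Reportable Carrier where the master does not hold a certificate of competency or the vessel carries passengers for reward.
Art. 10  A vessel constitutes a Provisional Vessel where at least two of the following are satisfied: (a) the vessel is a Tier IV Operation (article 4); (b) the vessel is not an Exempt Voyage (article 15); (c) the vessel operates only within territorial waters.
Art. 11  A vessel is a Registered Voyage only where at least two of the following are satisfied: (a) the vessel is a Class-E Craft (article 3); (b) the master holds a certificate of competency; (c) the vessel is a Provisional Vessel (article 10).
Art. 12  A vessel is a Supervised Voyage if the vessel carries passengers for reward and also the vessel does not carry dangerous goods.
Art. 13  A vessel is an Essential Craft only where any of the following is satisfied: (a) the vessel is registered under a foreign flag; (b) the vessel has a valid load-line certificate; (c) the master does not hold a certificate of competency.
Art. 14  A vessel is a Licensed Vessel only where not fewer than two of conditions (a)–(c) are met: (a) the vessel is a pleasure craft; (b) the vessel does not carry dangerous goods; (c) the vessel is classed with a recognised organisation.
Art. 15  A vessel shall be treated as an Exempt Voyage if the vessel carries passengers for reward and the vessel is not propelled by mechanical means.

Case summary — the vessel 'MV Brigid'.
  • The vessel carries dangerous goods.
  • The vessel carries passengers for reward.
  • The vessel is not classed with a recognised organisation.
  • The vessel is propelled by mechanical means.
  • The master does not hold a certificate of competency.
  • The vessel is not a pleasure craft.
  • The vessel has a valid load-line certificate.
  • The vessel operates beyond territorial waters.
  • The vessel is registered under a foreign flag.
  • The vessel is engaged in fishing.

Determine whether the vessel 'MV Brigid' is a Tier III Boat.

article 13 — Essential Craft: [the vessel is registered under a foreign flag? yes] OR [the vessel has a valid load-line certificate? yes] OR [the master does not hold a certificate of competency? yes] → satisfied.
article 3 — Class-E Craft: [Essential Craft (article 13)? yes] AND [the vessel carries dangerous goods? yes] → satisfied.
article 4 — Tier IV Operation: [the vessel operates only within territorial waters? no] AND [the vessel is propelled by mechanical means? yes] → not satisfied.
article 15 — Exempt Voyage: [the vessel carries passengers for reward? yes] AND [the vessel is not propelled by mechanical means? no] → not satisfied.
article 10 — Provisional Vessel: Tier IV Operation (article 4)? no; not an Exempt Voyage (article 15)? yes; the vessel operates only within territorial waters? no — 1 of 3 hold (need ≥2) → not satisfied.
article 11 — Registered Voyage: Class-E Craft (article 3)? yes; the master holds a certificate of competency? no; Provisional Vessel (article 10)? no — 1 of 3 hold (need ≥2) → not satisfied.
article 14 — Licensed Vessel: the vessel is a pleasure craft? no; the vessel does not carry dangerous goods? no; the vessel is classed with a recognised organisation? no — 0 of 3 hold (need ≥2) → not satisfied.
article 1 — Authorised Craft: [not a Licensed Vessel (article 14)? yes] OR [the vessel is not propelled by mechanical means? no] → satisfied.
article 9 — Reportable Carrier: [the master does not hold a certificate of competency? yes] OR [the vessel carries passengers for reward? yes] → satisfied.
article 7 — Licensed Operation: [the vessel is not engaged in fishing? no] OR [the vessel does not carry passengers for reward? no] → not satisfied.
article 2 — Accredited Operation: [not a Reportable Carrier (article 9)? no] OR [Licensed Operation (article 7)? no] → not satisfied.
article 5 — Tier III Boat: [Registered Voyage (article 11)? no] OR [not an Authorised Craft (article 1)? no] OR [Accredited Operation (article 2)? no] → not satisfied.

No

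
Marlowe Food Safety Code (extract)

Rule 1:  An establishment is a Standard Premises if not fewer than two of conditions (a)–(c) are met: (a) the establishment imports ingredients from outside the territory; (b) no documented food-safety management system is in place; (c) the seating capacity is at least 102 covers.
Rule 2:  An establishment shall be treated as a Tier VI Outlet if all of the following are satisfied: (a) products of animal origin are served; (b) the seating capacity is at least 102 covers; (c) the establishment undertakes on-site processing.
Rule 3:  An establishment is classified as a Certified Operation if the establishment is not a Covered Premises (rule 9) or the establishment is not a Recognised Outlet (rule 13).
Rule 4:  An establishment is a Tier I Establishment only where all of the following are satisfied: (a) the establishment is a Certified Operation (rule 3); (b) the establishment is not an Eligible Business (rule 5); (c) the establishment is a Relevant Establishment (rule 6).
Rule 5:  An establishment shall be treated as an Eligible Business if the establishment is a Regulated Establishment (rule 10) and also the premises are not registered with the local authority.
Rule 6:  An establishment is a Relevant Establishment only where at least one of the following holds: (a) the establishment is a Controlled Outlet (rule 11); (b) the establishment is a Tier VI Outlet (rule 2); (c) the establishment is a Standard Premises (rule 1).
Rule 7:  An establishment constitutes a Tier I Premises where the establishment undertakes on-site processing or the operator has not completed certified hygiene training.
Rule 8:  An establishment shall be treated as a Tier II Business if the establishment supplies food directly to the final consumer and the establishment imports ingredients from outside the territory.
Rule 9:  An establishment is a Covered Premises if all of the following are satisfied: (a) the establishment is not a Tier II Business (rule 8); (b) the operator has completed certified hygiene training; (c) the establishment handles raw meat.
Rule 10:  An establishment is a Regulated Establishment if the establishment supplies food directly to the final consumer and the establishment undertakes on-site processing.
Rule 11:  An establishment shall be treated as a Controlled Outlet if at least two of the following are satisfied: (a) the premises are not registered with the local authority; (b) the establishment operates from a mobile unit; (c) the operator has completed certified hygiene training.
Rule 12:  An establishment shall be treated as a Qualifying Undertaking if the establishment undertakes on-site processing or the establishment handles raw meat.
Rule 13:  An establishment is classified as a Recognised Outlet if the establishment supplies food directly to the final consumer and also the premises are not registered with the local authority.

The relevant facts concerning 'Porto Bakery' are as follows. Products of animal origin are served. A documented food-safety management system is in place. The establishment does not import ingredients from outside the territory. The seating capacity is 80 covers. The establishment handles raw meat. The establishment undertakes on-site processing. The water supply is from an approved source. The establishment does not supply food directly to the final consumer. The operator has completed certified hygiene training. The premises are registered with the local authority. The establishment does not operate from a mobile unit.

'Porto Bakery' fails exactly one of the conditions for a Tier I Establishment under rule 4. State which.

Under rule 8: the establishment supplies food directly to the final consumer? no; and the establishment imports ingredients from outside the territory? no. So the establishment is not a Tier II Business.
Under rule 9: not a Tier II Business (rule 8)? yes; and the operator has completed certified hygiene training? yes; and the establishment handles raw meat? yes. So the establishment is a Covered Premises.
Under rule 13: the establishment supplies food directly to the final consumer? no; and the premises are not registered with the local authority? no. So the establishment is not a Recognised Outlet.
Under rule 3: not a Covered Premises (rule 9)? no; or not a Recognised Outlet (rule 13)? yes. So the establishment is a Certified Operation.
Under rule 10: the establishment supplies food directly to the final consumer? no; and the establishment undertakes on-site processing? yes. So the establishment is not a Regulated Establishment.
Under rule 5: Regulated Establishment (rule 10)? no; and the premises are not registered with the local authority? no. So the establishment is not an Eligible Business.
Under rule 11: the premises are not registered with the local authority? no; the establishment operates from a mobile unit? no; the operator has completed certified hygiene training? yes — 1 of 3 hold (need ≥2) → not satisfied.
Under rule 2: products of animal origin are served? yes; and seating capacity: 80 covers ≥ 102 covers? no; and the establishment undertakes on-site processing? yes. So the establishment is not a Tier VI Outlet.
Under rule 1: the establishment imports ingredients from outside the territory? no; no documented food-safety management system is in place? no; seating capacity: 80 covers ≥ 102 covers? no — 0 of 3 hold (need ≥2) → not satisfied.
Under rule 6: Controlled Outlet (rule 11)? no; or Tier VI Outlet (rule 2)? no; or Standard Premises (rule 1)? no. So the establishment is not a Relevant Establishment.
Under rule 4: Certified Operation (rule 3)? yes; and not an Eligible Business (rule 5)? yes; and Relevant Establishment (rule 6)? no. So the establishment is not a Tier I Establishment.

Relevant Establishment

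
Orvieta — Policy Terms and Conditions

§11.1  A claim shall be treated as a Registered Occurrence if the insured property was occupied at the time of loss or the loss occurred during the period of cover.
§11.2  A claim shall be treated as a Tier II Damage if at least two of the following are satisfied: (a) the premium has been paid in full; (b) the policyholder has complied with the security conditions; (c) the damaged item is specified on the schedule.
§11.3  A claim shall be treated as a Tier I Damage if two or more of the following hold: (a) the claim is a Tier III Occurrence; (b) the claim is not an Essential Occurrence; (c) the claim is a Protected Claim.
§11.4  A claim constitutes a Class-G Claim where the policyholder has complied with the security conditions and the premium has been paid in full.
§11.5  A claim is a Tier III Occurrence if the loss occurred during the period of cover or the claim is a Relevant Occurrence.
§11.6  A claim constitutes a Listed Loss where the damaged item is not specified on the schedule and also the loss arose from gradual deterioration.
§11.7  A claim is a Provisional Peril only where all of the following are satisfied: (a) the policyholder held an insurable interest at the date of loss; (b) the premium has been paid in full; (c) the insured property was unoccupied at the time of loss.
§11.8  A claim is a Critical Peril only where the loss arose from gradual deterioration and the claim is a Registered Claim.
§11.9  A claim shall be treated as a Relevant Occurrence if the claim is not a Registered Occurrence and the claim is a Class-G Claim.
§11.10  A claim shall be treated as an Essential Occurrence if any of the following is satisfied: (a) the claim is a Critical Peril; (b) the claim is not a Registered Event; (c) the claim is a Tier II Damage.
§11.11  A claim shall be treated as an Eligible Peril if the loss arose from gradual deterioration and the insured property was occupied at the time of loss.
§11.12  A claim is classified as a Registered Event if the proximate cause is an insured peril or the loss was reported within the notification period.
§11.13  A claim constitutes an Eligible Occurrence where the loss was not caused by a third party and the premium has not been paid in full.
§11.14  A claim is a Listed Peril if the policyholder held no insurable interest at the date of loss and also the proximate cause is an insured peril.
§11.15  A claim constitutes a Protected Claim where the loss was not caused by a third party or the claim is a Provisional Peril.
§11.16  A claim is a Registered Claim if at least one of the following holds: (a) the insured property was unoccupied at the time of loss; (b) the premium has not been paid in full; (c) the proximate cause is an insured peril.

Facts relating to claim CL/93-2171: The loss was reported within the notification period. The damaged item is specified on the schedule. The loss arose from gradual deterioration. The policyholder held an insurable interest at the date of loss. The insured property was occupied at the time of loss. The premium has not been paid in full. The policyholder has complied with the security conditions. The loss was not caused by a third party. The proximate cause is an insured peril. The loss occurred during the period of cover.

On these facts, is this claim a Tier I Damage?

§11.1 — Registered Occurrence: [the insured property was occupied at the time of loss? yes] OR [the loss occurred during the period of cover? yes] → satisfied.
§11.4 — Class-G Claim: [the policyholder has complied with the security conditions? yes] AND [the premium has been paid in full? no] → not satisfied.
§11.9 — Relevant Occurrence: [not a Registered Occurrence (§11.1)? no] AND [Class-G Claim (§11.4)? no] → not satisfied.
§11.5 — Tier III Occurrence: [the loss occurred during the period of cover? yes] OR [Relevant Occurrence (§11.9)? no] → satisfied.
§11.16 — Registered Claim: [the insured property was unoccupied at the time of loss? no] OR [the premium has not been paid in full? yes] OR [the proximate cause is an insured peril? yes] → satisfied.
§11.8 — Critical Peril: [the loss arose from gradual deterioration? yes] AND [Registered Claim (§11.16)? yes] → satisfied.
§11.12 — Registered Event: [the proximate cause is an insured peril? yes] OR [the loss was reported within the notification period? yes] → satisfied.
§11.2 — Tier II Damage: the premium has been paid in full? no; the policyholder has complied with the security conditions? yes; the damaged item is specified on the schedule? yes — 2 of 3 hold (need ≥2) → satisfied.
§11.10 — Essential Occurrence: [Critical Peril (§11.8)? yes] OR [not a Registered Event (§11.12)? no] OR [Tier II Damage (§11.2)? yes] → satisfied.
§11.7 — Provisional Peril: [the policyholder held an insurable interest at the date of loss? yes] AND [the premium has been paid in full? no] AND [the insured property was unoccupied at the time of loss? no] → not satisfied.
§11.15 — Protected Claim: [the loss was not caused by a third party? yes] OR [Provisional Peril (§11.7)? no] → satisfied.
§11.3 — Tier I Damage: Tier III Occurrence (§11.5)? yes; not an Essential Occurrence (§11.10)? no; Protected Claim (§11.15)? yes — 2 of 3 hold (need ≥2) → satisfied.

Yes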